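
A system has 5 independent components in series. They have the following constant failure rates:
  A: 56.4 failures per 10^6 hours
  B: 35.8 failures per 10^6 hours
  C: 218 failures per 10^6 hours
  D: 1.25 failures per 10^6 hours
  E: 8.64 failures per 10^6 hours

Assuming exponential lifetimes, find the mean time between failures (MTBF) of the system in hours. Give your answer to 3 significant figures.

3120

Series of exponential components: λ_sys = Σ λ_i
λ_sys = 0.0000564 + 0.0000358 + 0.000218 + 0.00000125 + 0.00000864 = 3.2009e-04 /h
MTBF = 1 / λ_sys = 3120 h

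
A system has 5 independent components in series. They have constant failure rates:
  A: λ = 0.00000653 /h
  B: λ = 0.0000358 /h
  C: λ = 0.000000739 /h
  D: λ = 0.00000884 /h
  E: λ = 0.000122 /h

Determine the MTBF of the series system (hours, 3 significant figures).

5750

Series of exponential components: λ_sys = Σ λ_i
λ_sys = 0.00000653 + 0.0000358 + 0.000000739 + 0.00000884 + 0.000122 = 1.7391e-04 /h
MTBF = 1 / λ_sys = 5750 h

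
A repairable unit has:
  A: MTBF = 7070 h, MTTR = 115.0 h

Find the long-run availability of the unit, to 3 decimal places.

0.984

A(A) = MTBF/(MTBF+MTTR) = 7070/(7070+115.0) = 0.984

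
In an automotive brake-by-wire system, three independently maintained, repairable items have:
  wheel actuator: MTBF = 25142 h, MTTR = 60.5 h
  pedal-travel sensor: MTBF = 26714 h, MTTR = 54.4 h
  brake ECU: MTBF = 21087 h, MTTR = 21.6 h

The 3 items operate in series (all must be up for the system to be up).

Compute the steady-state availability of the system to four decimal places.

0.9946

A(wheel actuator) = MTBF/(MTBF+MTTR) = 25142/(25142+60.5) = 0.997599
A(pedal-travel sensor) = MTBF/(MTBF+MTTR) = 26714/(26714+54.4) = 0.997968
A(brake ECU) = MTBF/(MTBF+MTTR) = 21087/(21087+21.6) = 0.998977
Series availability: 0.997599 × 0.997968 × 0.998977 = 0.9946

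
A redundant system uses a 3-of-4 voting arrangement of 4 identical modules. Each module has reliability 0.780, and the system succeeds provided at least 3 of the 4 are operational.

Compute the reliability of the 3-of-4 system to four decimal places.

0.7878

R = Σ_{i=3}^{4} C(4,i) p^i (1−p)^{4−i} with p = 0.780
C(4,3)·0.780^3·0.220^1 = 0.417606
C(4,4)·0.780^4·0.220^0 = 0.370151
Sum = 0.7878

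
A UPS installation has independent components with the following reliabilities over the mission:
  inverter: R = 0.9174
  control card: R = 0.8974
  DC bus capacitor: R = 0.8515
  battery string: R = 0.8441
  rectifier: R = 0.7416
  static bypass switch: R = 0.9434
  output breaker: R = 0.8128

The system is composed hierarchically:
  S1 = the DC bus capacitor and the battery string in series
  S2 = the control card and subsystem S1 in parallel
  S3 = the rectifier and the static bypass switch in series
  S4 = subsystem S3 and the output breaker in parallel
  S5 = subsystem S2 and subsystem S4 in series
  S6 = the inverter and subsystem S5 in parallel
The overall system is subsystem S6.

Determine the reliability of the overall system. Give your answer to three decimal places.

0.993

Series (DC bus capacitor and battery string): 0.85150 × 0.84410 = 0.71875
Parallel (control card and [0.71875]): 1 − (1 − 0.89740)(1 − 0.71875) = 0.97114
Series (rectifier and static bypass switch): 0.74160 × 0.94340 = 0.69963
Parallel ([0.69963] and output breaker): 1 − (1 − 0.69963)(1 − 0.81280) = 0.94377
Series ([0.97114] and [0.94377]): 0.97114 × 0.94377 = 0.91653
Parallel (inverter and [0.91653]): 1 − (1 − 0.91740)(1 − 0.91653) = 0.993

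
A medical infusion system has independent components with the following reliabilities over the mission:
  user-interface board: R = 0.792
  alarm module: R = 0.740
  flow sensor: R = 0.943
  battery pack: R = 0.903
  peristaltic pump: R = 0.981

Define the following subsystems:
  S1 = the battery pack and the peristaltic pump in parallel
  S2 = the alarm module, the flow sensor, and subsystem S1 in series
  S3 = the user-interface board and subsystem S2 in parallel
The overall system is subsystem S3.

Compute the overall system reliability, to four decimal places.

Parallel (battery pack and peristaltic pump): 1 − (1 − 0.903000)(1 − 0.981000) = 0.998157
Series (alarm module, flow sensor, and [0.998157]): 0.740000 × 0.943000 × 0.998157 = 0.696534
Parallel (user-interface board and [0.696534]): 1 − (1 − 0.792000)(1 − 0.696534) = 0.9369

0.9369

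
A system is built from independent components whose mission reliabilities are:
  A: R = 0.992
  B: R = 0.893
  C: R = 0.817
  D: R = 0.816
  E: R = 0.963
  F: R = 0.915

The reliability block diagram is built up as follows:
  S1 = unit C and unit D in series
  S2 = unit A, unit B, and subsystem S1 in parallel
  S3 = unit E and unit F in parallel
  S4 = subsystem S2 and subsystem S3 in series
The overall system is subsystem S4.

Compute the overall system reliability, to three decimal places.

Series (C and D): 0.81700 × 0.81600 = 0.66667
Parallel (A, B, and [0.66667]): 1 − (1 − 0.99200)(1 − 0.89300)(1 − 0.66667) = 0.99971
Parallel (E and F): 1 − (1 − 0.96300)(1 − 0.91500) = 0.99686
Series ([0.99971] and [0.99686]): 0.99971 × 0.99686 = 0.997

0.997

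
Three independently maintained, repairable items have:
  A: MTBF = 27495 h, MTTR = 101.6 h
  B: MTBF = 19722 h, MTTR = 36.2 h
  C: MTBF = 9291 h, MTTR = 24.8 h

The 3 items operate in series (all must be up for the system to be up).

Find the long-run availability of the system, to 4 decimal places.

0.9918

A(A) = MTBF/(MTBF+MTTR) = 27495/(27495+101.6) = 0.996318
A(B) = MTBF/(MTBF+MTTR) = 19722/(19722+36.2) = 0.998168
A(C) = MTBF/(MTBF+MTTR) = 9291/(9291+24.8) = 0.997338
Series availability: 0.996318 × 0.998168 × 0.997338 = 0.9918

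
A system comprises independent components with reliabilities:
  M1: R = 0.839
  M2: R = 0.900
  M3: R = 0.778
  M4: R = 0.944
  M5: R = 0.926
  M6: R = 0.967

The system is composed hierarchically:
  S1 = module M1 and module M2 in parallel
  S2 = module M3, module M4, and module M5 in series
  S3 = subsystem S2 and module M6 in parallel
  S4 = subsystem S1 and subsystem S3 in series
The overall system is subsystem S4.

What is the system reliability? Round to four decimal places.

0.9735

Parallel (M1 and M2): 1 − (1 − 0.839000)(1 − 0.900000) = 0.983900
Series (M3, M4, and M5): 0.778000 × 0.944000 × 0.926000 = 0.680084
Parallel ([0.680084] and M6): 1 − (1 − 0.680084)(1 − 0.967000) = 0.989443
Series ([0.983900] and [0.989443]): 0.983900 × 0.989443 = 0.9735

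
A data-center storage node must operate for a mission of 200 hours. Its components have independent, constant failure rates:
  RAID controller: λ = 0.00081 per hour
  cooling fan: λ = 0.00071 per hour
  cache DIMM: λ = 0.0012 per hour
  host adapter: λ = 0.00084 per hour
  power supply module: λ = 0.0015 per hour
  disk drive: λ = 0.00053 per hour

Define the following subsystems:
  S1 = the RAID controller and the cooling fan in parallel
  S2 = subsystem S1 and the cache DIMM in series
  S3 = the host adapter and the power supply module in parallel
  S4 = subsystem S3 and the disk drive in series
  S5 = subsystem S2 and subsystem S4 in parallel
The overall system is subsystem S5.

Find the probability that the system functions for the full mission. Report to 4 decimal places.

0.9687

R(RAID controller) = exp(−0.00081 × 200) = 0.850441
R(cooling fan) = exp(−0.00071 × 200) = 0.867621
R(cache DIMM) = exp(−0.0012 × 200) = 0.786628
R(host adapter) = exp(−0.00084 × 200) = 0.845354
R(power supply module) = exp(−0.0015 × 200) = 0.740818
R(disk drive) = exp(−0.00053 × 200) = 0.899425
Parallel (RAID controller and cooling fan): 1 − (1 − 0.850441)(1 − 0.867621) = 0.980202
Series ([0.980202] and cache DIMM): 0.980202 × 0.786628 = 0.771054
Parallel (host adapter and power supply module): 1 − (1 − 0.845354)(1 − 0.740818) = 0.959919
Series ([0.959919] and disk drive): 0.959919 × 0.899425 = 0.863375
Parallel ([0.771054] and [0.863375]): 1 − (1 − 0.771054)(1 − 0.863375) = 0.9687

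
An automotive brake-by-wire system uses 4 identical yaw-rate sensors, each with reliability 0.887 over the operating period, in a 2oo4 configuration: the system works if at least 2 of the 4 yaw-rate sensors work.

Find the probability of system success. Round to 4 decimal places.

R = Σ_{i=2}^{4} C(4,i) p^i (1−p)^{4−i} with p = 0.887
C(4,2)·0.887^2·0.113^2 = 0.060278
C(4,3)·0.887^3·0.113^1 = 0.315435
C(4,4)·0.887^4·0.113^0 = 0.619005
Sum = 0.9947

0.9947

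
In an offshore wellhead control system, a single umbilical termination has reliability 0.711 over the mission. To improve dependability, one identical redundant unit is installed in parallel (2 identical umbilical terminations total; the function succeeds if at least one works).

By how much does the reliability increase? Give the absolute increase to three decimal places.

0.205

R_before = 0.711
R_after = 1 − (1 − 0.711)^2 = 0.916
ΔR = 0.916 − 0.711 = 0.205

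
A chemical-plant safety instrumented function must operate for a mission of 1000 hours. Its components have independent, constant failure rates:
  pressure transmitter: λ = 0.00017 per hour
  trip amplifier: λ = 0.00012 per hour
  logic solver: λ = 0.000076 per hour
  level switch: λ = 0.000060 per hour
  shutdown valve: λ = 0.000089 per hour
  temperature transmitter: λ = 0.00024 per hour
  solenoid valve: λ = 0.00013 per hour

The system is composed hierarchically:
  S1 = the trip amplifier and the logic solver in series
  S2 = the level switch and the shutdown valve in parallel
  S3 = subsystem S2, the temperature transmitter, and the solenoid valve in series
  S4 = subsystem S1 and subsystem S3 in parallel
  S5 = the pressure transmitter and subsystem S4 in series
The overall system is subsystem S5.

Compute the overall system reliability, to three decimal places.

R(pressure transmitter) = exp(−0.00017 × 1000) = 0.84366
R(trip amplifier) = exp(−0.00012 × 1000) = 0.88692
R(logic solver) = exp(−0.000076 × 1000) = 0.92682
R(level switch) = exp(−0.000060 × 1000) = 0.94176
R(shutdown valve) = exp(−0.000089 × 1000) = 0.91485
R(temperature transmitter) = exp(−0.00024 × 1000) = 0.78663
R(solenoid valve) = exp(−0.00013 × 1000) = 0.87810
Series (trip amplifier and logic solver): 0.88692 × 0.92682 = 0.82202
Parallel (level switch and shutdown valve): 1 − (1 − 0.94176)(1 − 0.91485) = 0.99504
Series ([0.99504], temperature transmitter, and solenoid valve): 0.99504 × 0.78663 × 0.87810 = 0.68731
Parallel ([0.82202] and [0.68731]): 1 − (1 − 0.82202)(1 − 0.68731) = 0.94435
Series (pressure transmitter and [0.94435]): 0.84366 × 0.94435 = 0.797

0.797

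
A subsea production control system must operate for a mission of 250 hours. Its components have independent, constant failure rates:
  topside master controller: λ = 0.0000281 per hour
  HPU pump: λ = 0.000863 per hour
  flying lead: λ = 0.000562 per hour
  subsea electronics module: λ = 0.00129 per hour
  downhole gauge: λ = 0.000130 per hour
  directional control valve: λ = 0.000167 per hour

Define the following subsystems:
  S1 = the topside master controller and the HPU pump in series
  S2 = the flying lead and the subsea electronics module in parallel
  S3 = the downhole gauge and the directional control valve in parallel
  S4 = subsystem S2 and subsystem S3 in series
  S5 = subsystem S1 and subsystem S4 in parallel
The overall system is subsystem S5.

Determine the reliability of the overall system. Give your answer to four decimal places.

R(topside master controller) = exp(−0.0000281 × 250) = 0.993000
R(HPU pump) = exp(−0.000863 × 250) = 0.805937
R(flying lead) = exp(−0.000562 × 250) = 0.868924
R(subsea electronics module) = exp(−0.00129 × 250) = 0.724336
R(downhole gauge) = exp(−0.000130 × 250) = 0.968022
R(directional control valve) = exp(−0.000167 × 250) = 0.959110
Series (topside master controller and HPU pump): 0.993000 × 0.805937 = 0.800295
Parallel (flying lead and subsea electronics module): 1 − (1 − 0.868924)(1 − 0.724336) = 0.963867
Parallel (downhole gauge and directional control valve): 1 − (1 − 0.968022)(1 − 0.959110) = 0.998692
Series ([0.963867] and [0.998692]): 0.963867 × 0.998692 = 0.962606
Parallel ([0.800295] and [0.962606]): 1 − (1 − 0.800295)(1 − 0.962606) = 0.9925

0.9925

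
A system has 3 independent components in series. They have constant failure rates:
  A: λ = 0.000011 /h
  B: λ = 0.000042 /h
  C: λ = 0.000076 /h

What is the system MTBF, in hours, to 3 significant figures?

7750

Series of exponential components: λ_sys = Σ λ_i
λ_sys = 0.000011 + 0.000042 + 0.000076 = 1.2900e-04 /h
MTBF = 1 / λ_sys = 7750 h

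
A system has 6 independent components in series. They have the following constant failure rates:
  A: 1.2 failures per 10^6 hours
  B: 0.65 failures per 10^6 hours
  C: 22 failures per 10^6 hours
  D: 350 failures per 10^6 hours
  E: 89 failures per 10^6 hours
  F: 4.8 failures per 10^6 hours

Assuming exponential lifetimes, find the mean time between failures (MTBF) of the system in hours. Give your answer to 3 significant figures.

2140

Series of exponential components: λ_sys = Σ λ_i
λ_sys = 0.0000012 + 0.00000065 + 0.000022 + 0.00035 + 0.000089 + 0.0000048 = 4.6765e-04 /h
MTBF = 1 / λ_sys = 2140 h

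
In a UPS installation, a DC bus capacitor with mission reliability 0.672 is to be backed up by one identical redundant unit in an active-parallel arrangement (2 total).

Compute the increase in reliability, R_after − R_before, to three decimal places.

0.220

R_before = 0.672
R_after = 1 − (1 − 0.672)^2 = 0.892
ΔR = 0.892 − 0.672 = 0.220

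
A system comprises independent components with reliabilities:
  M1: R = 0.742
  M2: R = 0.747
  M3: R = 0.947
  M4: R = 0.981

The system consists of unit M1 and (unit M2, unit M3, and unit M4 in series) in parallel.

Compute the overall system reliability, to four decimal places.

Series (M2, M3, and M4): 0.747000 × 0.947000 × 0.981000 = 0.693968
Parallel (M1 and [0.693968]): 1 − (1 − 0.742000)(1 − 0.693968) = 0.9210

0.9210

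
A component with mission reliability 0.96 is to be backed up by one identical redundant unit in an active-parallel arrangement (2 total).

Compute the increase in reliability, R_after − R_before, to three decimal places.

R_before = 0.96
R_after = 1 − (1 − 0.96)^2 = 0.998
ΔR = 0.998 − 0.96 = 0.038

0.038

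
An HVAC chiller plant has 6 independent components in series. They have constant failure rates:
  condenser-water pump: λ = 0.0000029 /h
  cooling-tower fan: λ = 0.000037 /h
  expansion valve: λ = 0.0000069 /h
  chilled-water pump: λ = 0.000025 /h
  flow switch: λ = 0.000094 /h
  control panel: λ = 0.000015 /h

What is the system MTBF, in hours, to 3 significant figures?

Series of exponential components: λ_sys = Σ λ_i
λ_sys = 0.0000029 + 0.000037 + 0.0000069 + 0.000025 + 0.000094 + 0.000015 = 1.8080e-04 /h
MTBF = 1 / λ_sys = 5530 h

5530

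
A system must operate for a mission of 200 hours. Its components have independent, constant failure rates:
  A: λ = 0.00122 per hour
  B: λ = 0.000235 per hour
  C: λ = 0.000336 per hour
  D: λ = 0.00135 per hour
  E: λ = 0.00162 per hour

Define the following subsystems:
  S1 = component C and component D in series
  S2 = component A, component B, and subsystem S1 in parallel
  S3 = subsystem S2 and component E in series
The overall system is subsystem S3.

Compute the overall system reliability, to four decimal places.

0.7212

R(A) = exp(−0.00122 × 200) = 0.783488
R(B) = exp(−0.000235 × 200) = 0.954087
R(C) = exp(−0.000336 × 200) = 0.935008
R(D) = exp(−0.00135 × 200) = 0.763379
R(E) = exp(−0.00162 × 200) = 0.723250
Series (C and D): 0.935008 × 0.763379 = 0.713765
Parallel (A, B, and [0.713765]): 1 − (1 − 0.783488)(1 − 0.954087)(1 − 0.713765) = 0.997155
Series ([0.997155] and E): 0.997155 × 0.723250 = 0.7212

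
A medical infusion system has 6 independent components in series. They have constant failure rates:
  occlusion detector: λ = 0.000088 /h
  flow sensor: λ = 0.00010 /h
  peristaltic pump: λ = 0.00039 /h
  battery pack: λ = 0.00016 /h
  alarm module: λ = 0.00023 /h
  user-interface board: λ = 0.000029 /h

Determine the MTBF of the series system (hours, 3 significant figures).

1000

Series of exponential components: λ_sys = Σ λ_i
λ_sys = 0.000088 + 0.00010 + 0.00039 + 0.00016 + 0.00023 + 0.000029 = 9.9700e-04 /h
MTBF = 1 / λ_sys = 1000 h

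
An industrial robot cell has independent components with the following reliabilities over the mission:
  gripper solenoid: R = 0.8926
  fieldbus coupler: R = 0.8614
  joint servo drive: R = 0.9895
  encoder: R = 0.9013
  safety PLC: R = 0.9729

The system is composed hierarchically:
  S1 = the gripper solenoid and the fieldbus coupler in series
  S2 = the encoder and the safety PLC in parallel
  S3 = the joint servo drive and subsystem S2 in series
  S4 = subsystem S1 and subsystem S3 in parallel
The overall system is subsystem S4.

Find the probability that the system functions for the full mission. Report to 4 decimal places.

Series (gripper solenoid and fieldbus coupler): 0.892600 × 0.861400 = 0.768886
Parallel (encoder and safety PLC): 1 − (1 − 0.901300)(1 − 0.972900) = 0.997325
Series (joint servo drive and [0.997325]): 0.989500 × 0.997325 = 0.986853
Parallel ([0.768886] and [0.986853]): 1 − (1 − 0.768886)(1 − 0.986853) = 0.9970

0.9970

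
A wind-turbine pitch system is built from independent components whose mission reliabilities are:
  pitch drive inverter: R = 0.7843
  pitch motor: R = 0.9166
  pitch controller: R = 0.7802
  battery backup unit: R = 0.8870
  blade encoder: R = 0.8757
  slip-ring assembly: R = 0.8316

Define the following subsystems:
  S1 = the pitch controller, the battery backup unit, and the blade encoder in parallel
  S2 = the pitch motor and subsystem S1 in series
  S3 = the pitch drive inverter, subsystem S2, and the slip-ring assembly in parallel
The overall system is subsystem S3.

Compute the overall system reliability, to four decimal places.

Parallel (pitch controller, battery backup unit, and blade encoder): 1 − (1 − 0.780200)(1 − 0.887000)(1 − 0.875700) = 0.996913
Series (pitch motor and [0.996913]): 0.916600 × 0.996913 = 0.913770
Parallel (pitch drive inverter, [0.913770], and slip-ring assembly): 1 − (1 − 0.784300)(1 − 0.913770)(1 − 0.831600) = 0.9969

0.9969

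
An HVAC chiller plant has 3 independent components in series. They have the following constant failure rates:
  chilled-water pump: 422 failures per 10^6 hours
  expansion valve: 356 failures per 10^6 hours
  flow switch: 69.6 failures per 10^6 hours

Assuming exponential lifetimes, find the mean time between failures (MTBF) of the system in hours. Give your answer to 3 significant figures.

1180

Series of exponential components: λ_sys = Σ λ_i
λ_sys = 0.000422 + 0.000356 + 0.0000696 = 8.4760e-04 /h
MTBF = 1 / λ_sys = 1180 h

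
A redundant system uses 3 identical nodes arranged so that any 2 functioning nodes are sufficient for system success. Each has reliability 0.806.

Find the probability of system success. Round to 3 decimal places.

0.902

R = Σ_{i=2}^{3} C(3,i) p^i (1−p)^{3−i} with p = 0.806
C(3,2)·0.806^2·0.194^1 = 0.37809
C(3,3)·0.806^3·0.194^0 = 0.52361
Sum = 0.902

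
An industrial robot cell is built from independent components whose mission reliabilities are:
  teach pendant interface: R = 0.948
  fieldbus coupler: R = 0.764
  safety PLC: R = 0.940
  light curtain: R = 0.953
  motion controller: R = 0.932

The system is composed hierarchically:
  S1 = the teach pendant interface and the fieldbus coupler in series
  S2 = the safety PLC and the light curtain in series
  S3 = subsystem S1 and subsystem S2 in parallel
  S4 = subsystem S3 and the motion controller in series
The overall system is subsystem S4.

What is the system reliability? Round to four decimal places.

0.9052

Series (teach pendant interface and fieldbus coupler): 0.948000 × 0.764000 = 0.724272
Series (safety PLC and light curtain): 0.940000 × 0.953000 = 0.895820
Parallel ([0.724272] and [0.895820]): 1 − (1 − 0.724272)(1 − 0.895820) = 0.971275
Series ([0.971275] and motion controller): 0.971275 × 0.932000 = 0.9052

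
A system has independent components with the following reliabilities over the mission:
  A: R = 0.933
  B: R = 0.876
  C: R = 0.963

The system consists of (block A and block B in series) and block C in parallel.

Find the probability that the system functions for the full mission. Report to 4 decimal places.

Series (A and B): 0.933000 × 0.876000 = 0.817308
Parallel ([0.817308] and C): 1 − (1 − 0.817308)(1 − 0.963000) = 0.9932

0.9932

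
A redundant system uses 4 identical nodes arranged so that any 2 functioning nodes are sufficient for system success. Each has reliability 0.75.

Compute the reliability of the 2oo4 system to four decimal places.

0.9492

R = Σ_{i=2}^{4} C(4,i) p^i (1−p)^{4−i} with p = 0.75
C(4,2)·0.75^2·0.25^2 = 0.210938
C(4,3)·0.75^3·0.25^1 = 0.421875
C(4,4)·0.75^4·0.25^0 = 0.316406
Sum = 0.9492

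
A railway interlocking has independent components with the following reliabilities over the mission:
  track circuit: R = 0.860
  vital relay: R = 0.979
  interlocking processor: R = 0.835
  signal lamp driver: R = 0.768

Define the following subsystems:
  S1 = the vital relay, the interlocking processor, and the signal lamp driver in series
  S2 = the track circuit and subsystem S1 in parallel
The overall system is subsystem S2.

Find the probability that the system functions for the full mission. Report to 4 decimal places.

0.9479

Series (vital relay, interlocking processor, and signal lamp driver): 0.979000 × 0.835000 × 0.768000 = 0.627813
Parallel (track circuit and [0.627813]): 1 − (1 − 0.860000)(1 − 0.627813) = 0.9479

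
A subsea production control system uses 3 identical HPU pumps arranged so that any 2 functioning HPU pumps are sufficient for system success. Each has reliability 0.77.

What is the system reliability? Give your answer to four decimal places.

0.8656

R = Σ_{i=2}^{3} C(3,i) p^i (1−p)^{3−i} with p = 0.77
C(3,2)·0.77^2·0.23^1 = 0.409101
C(3,3)·0.77^3·0.23^0 = 0.456533
Sum = 0.8656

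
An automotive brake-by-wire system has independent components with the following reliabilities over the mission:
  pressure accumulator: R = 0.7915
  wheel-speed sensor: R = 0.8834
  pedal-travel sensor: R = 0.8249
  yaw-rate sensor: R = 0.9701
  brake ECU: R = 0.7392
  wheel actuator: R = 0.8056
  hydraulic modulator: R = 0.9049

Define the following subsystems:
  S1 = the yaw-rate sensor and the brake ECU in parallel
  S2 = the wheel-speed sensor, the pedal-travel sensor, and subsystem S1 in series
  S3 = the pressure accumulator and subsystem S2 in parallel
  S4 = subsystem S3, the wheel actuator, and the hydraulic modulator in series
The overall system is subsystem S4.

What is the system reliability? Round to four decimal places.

Parallel (yaw-rate sensor and brake ECU): 1 − (1 − 0.970100)(1 − 0.739200) = 0.992202
Series (wheel-speed sensor, pedal-travel sensor, and [0.992202]): 0.883400 × 0.824900 × 0.992202 = 0.723034
Parallel (pressure accumulator and [0.723034]): 1 − (1 − 0.791500)(1 − 0.723034) = 0.942253
Series ([0.942253], wheel actuator, and hydraulic modulator): 0.942253 × 0.805600 × 0.904900 = 0.6869

0.6869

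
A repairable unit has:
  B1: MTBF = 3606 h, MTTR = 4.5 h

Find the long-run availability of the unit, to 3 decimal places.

0.999

A(B1) = MTBF/(MTBF+MTTR) = 3606/(3606+4.5) = 0.999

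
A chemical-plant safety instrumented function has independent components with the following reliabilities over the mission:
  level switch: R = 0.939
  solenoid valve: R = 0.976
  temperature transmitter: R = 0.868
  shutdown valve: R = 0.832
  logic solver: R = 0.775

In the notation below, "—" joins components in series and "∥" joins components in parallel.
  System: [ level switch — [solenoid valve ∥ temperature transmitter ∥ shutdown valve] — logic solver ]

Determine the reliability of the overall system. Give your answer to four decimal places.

0.7273

Parallel (solenoid valve, temperature transmitter, and shutdown valve): 1 − (1 − 0.976000)(1 − 0.868000)(1 − 0.832000) = 0.999468
Series (level switch, [0.999468], and logic solver): 0.939000 × 0.999468 × 0.775000 = 0.7273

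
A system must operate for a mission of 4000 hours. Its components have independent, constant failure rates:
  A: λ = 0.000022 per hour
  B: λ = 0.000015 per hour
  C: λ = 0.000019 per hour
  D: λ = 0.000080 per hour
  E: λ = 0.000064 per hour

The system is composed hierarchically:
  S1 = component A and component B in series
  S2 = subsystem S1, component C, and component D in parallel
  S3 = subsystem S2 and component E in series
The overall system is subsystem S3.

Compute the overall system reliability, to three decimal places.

R(A) = exp(−0.000022 × 4000) = 0.91576
R(B) = exp(−0.000015 × 4000) = 0.94176
R(C) = exp(−0.000019 × 4000) = 0.92682
R(D) = exp(−0.000080 × 4000) = 0.72615
R(E) = exp(−0.000064 × 4000) = 0.77414
Series (A and B): 0.91576 × 0.94176 = 0.86243
Parallel ([0.86243], C, and D): 1 − (1 − 0.86243)(1 − 0.92682)(1 − 0.72615) = 0.99724
Series ([0.99724] and E): 0.99724 × 0.77414 = 0.772

0.772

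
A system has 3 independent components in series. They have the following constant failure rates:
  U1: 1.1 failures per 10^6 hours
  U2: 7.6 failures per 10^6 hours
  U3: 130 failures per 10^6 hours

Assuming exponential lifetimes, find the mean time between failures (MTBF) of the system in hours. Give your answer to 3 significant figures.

7210

Series of exponential components: λ_sys = Σ λ_i
λ_sys = 0.0000011 + 0.0000076 + 0.00013 = 1.3870e-04 /h
MTBF = 1 / λ_sys = 7210 h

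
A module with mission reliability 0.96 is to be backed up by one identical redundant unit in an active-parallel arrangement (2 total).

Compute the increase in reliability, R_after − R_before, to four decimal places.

R_before = 0.96
R_after = 1 − (1 − 0.96)^2 = 0.9984
ΔR = 0.9984 − 0.96 = 0.0384

0.0384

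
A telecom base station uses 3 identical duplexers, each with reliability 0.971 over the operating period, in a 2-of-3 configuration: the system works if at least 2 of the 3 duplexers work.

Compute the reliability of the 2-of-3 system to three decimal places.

0.998

R = Σ_{i=2}^{3} C(3,i) p^i (1−p)^{3−i} with p = 0.971
C(3,2)·0.971^2·0.029^1 = 0.08203
C(3,3)·0.971^3·0.029^0 = 0.91550
Sum = 0.998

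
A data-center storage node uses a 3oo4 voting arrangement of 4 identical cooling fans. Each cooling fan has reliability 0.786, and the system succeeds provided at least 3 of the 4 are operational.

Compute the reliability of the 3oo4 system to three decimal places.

0.797

R = Σ_{i=3}^{4} C(4,i) p^i (1−p)^{4−i} with p = 0.786
C(4,3)·0.786^3·0.214^1 = 0.41566
C(4,4)·0.786^4·0.214^0 = 0.38167
Sum = 0.797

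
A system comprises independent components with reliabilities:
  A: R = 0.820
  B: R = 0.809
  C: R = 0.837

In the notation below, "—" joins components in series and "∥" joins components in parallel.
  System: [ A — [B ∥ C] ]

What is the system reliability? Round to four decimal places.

Parallel (B and C): 1 − (1 − 0.809000)(1 − 0.837000) = 0.968867
Series (A and [0.968867]): 0.820000 × 0.968867 = 0.7945

0.7945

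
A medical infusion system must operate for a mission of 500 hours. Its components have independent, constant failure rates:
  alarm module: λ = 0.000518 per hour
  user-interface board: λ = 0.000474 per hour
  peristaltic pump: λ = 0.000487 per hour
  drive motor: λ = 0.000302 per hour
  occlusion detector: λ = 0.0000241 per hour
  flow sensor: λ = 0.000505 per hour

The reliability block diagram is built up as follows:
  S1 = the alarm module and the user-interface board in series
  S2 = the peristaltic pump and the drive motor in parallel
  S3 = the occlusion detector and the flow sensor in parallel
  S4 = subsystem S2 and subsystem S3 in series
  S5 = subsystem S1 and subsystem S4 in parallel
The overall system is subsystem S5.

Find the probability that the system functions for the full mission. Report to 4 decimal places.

R(alarm module) = exp(−0.000518 × 500) = 0.771823
R(user-interface board) = exp(−0.000474 × 500) = 0.788991
R(peristaltic pump) = exp(−0.000487 × 500) = 0.783879
R(drive motor) = exp(−0.000302 × 500) = 0.859848
R(occlusion detector) = exp(−0.0000241 × 500) = 0.988022
R(flow sensor) = exp(−0.000505 × 500) = 0.776856
Series (alarm module and user-interface board): 0.771823 × 0.788991 = 0.608961
Parallel (peristaltic pump and drive motor): 1 − (1 − 0.783879)(1 − 0.859848) = 0.969710
Parallel (occlusion detector and flow sensor): 1 − (1 − 0.988022)(1 − 0.776856) = 0.997327
Series ([0.969710] and [0.997327]): 0.969710 × 0.997327 = 0.967118
Parallel ([0.608961] and [0.967118]): 1 − (1 − 0.608961)(1 − 0.967118) = 0.9871

0.9871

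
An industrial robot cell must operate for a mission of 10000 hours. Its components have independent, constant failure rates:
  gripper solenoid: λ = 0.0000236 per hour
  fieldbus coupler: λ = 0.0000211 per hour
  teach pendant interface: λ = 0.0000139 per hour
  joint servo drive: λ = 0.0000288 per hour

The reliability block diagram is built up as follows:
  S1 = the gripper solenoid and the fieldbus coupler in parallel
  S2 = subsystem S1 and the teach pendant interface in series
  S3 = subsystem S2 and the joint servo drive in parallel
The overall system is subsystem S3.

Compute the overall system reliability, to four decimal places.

R(gripper solenoid) = exp(−0.0000236 × 10000) = 0.789781
R(fieldbus coupler) = exp(−0.0000211 × 10000) = 0.809774
R(teach pendant interface) = exp(−0.0000139 × 10000) = 0.870228
R(joint servo drive) = exp(−0.0000288 × 10000) = 0.749762
Parallel (gripper solenoid and fieldbus coupler): 1 − (1 − 0.789781)(1 − 0.809774) = 0.960011
Series ([0.960011] and teach pendant interface): 0.960011 × 0.870228 = 0.835428
Parallel ([0.835428] and joint servo drive): 1 − (1 − 0.835428)(1 − 0.749762) = 0.9588

0.9588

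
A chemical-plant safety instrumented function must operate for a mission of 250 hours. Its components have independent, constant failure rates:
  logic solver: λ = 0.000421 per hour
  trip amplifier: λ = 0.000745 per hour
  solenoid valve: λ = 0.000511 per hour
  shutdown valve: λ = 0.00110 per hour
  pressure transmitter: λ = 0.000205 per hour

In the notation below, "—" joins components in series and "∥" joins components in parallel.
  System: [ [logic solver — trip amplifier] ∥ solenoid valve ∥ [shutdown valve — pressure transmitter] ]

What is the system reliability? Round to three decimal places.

R(logic solver) = exp(−0.000421 × 250) = 0.90010
R(trip amplifier) = exp(−0.000745 × 250) = 0.83007
R(solenoid valve) = exp(−0.000511 × 250) = 0.88007
R(shutdown valve) = exp(−0.00110 × 250) = 0.75957
R(pressure transmitter) = exp(−0.000205 × 250) = 0.95004
Series (logic solver and trip amplifier): 0.90010 × 0.83007 = 0.74715
Series (shutdown valve and pressure transmitter): 0.75957 × 0.95004 = 0.72162
Parallel ([0.74715], solenoid valve, and [0.72162]): 1 − (1 − 0.74715)(1 − 0.88007)(1 − 0.72162) = 0.992

0.992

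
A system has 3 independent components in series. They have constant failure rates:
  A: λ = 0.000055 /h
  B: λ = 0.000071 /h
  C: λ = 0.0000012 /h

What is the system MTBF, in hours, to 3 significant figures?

Series of exponential components: λ_sys = Σ λ_i
λ_sys = 0.000055 + 0.000071 + 0.0000012 = 1.2720e-04 /h
MTBF = 1 / λ_sys = 7860 h

7860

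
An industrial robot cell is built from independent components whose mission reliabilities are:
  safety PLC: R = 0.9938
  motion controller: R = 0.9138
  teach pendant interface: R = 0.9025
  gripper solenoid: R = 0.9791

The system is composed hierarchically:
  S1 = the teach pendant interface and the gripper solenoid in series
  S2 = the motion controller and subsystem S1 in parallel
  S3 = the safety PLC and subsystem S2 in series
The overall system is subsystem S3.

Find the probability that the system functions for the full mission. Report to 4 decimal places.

0.9838

Series (teach pendant interface and gripper solenoid): 0.902500 × 0.979100 = 0.883638
Parallel (motion controller and [0.883638]): 1 − (1 − 0.913800)(1 − 0.883638) = 0.989970
Series (safety PLC and [0.989970]): 0.993800 × 0.989970 = 0.9838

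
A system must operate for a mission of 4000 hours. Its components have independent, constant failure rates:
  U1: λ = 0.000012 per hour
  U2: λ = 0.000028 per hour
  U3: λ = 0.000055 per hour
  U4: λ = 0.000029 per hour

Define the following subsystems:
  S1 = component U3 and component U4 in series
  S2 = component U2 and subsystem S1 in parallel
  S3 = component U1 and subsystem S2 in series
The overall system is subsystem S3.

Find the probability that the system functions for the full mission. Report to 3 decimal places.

0.924

R(U1) = exp(−0.000012 × 4000) = 0.95313
R(U2) = exp(−0.000028 × 4000) = 0.89404
R(U3) = exp(−0.000055 × 4000) = 0.80252
R(U4) = exp(−0.000029 × 4000) = 0.89048
Series (U3 and U4): 0.80252 × 0.89048 = 0.71463
Parallel (U2 and [0.71463]): 1 − (1 − 0.89404)(1 − 0.71463) = 0.96976
Series (U1 and [0.96976]): 0.95313 × 0.96976 = 0.924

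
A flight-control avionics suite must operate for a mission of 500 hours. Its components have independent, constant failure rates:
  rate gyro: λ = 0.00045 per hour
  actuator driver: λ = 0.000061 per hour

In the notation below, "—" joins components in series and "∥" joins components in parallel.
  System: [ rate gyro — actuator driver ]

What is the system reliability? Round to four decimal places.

R(rate gyro) = exp(−0.00045 × 500) = 0.798516
R(actuator driver) = exp(−0.000061 × 500) = 0.969960
Series (rate gyro and actuator driver): 0.798516 × 0.969960 = 0.7745

0.7745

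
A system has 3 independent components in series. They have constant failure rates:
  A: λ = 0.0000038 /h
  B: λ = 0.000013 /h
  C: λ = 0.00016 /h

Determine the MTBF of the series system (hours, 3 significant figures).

5660

Series of exponential components: λ_sys = Σ λ_i
λ_sys = 0.0000038 + 0.000013 + 0.00016 = 1.7680e-04 /h
MTBF = 1 / λ_sys = 5660 h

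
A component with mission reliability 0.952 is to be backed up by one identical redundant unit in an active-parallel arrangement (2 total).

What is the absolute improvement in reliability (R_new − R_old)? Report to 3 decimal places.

R_before = 0.952
R_after = 1 − (1 − 0.952)^2 = 0.998
ΔR = 0.998 − 0.952 = 0.046

0.046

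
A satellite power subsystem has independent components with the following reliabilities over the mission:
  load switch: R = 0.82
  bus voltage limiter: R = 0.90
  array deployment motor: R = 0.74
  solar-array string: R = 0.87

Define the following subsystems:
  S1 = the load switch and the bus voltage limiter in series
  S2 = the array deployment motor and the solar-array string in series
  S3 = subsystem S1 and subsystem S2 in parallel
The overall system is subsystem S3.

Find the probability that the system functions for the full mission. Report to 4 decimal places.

Series (load switch and bus voltage limiter): 0.820000 × 0.900000 = 0.738000
Series (array deployment motor and solar-array string): 0.740000 × 0.870000 = 0.643800
Parallel ([0.738000] and [0.643800]): 1 − (1 − 0.738000)(1 − 0.643800) = 0.9067

0.9067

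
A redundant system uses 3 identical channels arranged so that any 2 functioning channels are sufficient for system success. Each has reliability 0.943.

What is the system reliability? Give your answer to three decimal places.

R = Σ_{i=2}^{3} C(3,i) p^i (1−p)^{3−i} with p = 0.943
C(3,2)·0.943^2·0.057^1 = 0.15206
C(3,3)·0.943^3·0.057^0 = 0.83856
Sum = 0.991

0.991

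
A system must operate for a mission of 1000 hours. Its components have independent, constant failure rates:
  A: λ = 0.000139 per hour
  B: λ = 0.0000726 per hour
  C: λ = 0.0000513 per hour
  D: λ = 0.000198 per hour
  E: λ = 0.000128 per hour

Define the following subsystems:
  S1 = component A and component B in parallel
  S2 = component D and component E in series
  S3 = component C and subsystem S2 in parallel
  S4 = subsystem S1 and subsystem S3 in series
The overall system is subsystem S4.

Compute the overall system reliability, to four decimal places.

0.9771

R(A) = exp(−0.000139 × 1000) = 0.870228
R(B) = exp(−0.0000726 × 1000) = 0.929973
R(C) = exp(−0.0000513 × 1000) = 0.949994
R(D) = exp(−0.000198 × 1000) = 0.820370
R(E) = exp(−0.000128 × 1000) = 0.879853
Parallel (A and B): 1 − (1 − 0.870228)(1 − 0.929973) = 0.990912
Series (D and E): 0.820370 × 0.879853 = 0.721805
Parallel (C and [0.721805]): 1 − (1 − 0.949994)(1 − 0.721805) = 0.986089
Series ([0.990912] and [0.986089]): 0.990912 × 0.986089 = 0.9771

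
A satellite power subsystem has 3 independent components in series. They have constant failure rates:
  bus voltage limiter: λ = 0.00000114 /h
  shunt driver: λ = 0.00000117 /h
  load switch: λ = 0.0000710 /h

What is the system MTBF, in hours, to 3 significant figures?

13600

Series of exponential components: λ_sys = Σ λ_i
λ_sys = 0.00000114 + 0.00000117 + 0.0000710 = 7.3310e-05 /h
MTBF = 1 / λ_sys = 13600 h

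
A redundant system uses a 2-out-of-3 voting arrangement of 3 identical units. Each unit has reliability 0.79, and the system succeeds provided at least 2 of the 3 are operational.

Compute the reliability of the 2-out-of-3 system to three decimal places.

0.886

R = Σ_{i=2}^{3} C(3,i) p^i (1−p)^{3−i} with p = 0.79
C(3,2)·0.79^2·0.21^1 = 0.39318
C(3,3)·0.79^3·0.21^0 = 0.49304
Sum = 0.886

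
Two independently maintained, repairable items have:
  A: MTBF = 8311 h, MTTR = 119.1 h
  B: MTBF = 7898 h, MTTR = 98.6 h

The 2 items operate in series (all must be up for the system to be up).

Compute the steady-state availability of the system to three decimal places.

A(A) = MTBF/(MTBF+MTTR) = 8311/(8311+119.1) = 0.985872
A(B) = MTBF/(MTBF+MTTR) = 7898/(7898+98.6) = 0.987670
Series availability: 0.985872 × 0.987670 = 0.974

0.974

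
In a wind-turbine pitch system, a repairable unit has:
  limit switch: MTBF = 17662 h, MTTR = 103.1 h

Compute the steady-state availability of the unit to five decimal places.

A(limit switch) = MTBF/(MTBF+MTTR) = 17662/(17662+103.1) = 0.99420

0.99420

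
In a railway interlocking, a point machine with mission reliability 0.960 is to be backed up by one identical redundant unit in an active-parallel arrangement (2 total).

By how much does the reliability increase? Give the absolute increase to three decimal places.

0.038

R_before = 0.960
R_after = 1 − (1 − 0.960)^2 = 0.998
ΔR = 0.998 − 0.960 = 0.038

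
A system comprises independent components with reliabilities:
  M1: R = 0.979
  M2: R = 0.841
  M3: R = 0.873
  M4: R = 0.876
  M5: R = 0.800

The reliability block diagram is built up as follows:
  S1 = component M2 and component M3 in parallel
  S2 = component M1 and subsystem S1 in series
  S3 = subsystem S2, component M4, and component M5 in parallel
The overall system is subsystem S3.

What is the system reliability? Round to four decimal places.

Parallel (M2 and M3): 1 − (1 − 0.841000)(1 − 0.873000) = 0.979807
Series (M1 and [0.979807]): 0.979000 × 0.979807 = 0.959231
Parallel ([0.959231], M4, and M5): 1 − (1 − 0.959231)(1 − 0.876000)(1 − 0.800000) = 0.9990

0.9990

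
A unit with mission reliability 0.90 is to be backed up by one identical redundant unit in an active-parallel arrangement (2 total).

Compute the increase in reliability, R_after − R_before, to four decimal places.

0.0900

R_before = 0.90
R_after = 1 − (1 − 0.90)^2 = 0.9900
ΔR = 0.9900 − 0.90 = 0.0900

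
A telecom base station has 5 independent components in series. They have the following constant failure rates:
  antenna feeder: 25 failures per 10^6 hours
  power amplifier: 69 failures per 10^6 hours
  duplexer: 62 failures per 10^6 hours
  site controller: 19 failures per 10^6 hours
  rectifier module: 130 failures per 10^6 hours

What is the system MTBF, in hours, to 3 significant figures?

Series of exponential components: λ_sys = Σ λ_i
λ_sys = 0.000025 + 0.000069 + 0.000062 + 0.000019 + 0.00013 = 3.0500e-04 /h
MTBF = 1 / λ_sys = 3280 h

3280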